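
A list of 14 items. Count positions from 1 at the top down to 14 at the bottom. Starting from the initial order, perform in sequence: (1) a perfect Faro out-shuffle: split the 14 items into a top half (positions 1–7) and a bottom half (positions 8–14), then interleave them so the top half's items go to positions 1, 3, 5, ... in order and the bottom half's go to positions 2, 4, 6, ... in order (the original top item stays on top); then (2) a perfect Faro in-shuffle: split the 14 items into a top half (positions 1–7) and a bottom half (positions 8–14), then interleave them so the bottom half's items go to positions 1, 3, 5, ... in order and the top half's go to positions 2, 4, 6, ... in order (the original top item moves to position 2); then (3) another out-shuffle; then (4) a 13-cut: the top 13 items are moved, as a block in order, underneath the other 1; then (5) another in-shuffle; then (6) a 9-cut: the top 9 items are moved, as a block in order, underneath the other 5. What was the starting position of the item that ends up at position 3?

5

Undo the operations in reverse order, starting from position 3:
  undo op 6 (cut 9): 3 ← 12
  undo op 5 (in-shuffle, from top half): 12 ← 6
  undo op 4 (cut 13): 6 ← 5
  undo op 3 (out-shuffle, from top half): 5 ← 3
  undo op 2 (in-shuffle, from bottom half): 3 ← 9
  undo op 1 (out-shuffle, from top half): 9 ← 5
So the item at position 3 came from original position 5.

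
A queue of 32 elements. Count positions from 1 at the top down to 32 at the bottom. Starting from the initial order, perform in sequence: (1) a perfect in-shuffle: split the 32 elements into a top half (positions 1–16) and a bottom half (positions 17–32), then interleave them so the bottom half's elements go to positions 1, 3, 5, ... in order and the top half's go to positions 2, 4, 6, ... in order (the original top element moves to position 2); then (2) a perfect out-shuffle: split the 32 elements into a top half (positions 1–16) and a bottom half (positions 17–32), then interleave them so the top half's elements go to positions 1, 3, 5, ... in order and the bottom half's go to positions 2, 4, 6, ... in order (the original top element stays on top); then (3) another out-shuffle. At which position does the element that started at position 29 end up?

Track the element from position 29 forward through each operation:
  after op 1 (in-shuffle): 29 → 25
  after op 2 (out-shuffle): 25 → 18
  after op 3 (out-shuffle): 18 → 4

4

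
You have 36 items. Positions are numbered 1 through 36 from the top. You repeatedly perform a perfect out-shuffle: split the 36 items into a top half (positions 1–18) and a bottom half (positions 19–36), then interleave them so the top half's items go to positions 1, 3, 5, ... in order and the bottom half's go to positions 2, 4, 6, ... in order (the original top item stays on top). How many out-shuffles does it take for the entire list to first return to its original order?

The out-shuffle permutes the 36 positions with cycle lengths [1, 1, 3, 3, 4, 12, 12].
Every item is home exactly when every cycle has completed a whole number of laps, i.e. after lcm(1, 3, 4, 12) = 12 out-shuffles.

12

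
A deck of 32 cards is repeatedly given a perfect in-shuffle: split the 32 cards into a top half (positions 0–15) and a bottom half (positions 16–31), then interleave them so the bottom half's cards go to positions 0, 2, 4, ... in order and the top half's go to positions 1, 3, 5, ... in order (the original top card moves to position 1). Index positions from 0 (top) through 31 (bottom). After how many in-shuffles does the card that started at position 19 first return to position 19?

Follow position 19 under repeated in-shuffles:
19 → 6 → 13 → 27 → 22 → 12 → 25 → 18 → 4 → 9 → 19
It first returns after 10 in-shuffles.

10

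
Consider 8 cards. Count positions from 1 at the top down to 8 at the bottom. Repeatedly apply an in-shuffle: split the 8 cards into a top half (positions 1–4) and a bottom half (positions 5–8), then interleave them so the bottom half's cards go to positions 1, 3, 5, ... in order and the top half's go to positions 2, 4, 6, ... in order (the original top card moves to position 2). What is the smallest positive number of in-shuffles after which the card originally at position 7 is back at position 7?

6

Follow position 7 under repeated in-shuffles:
7 → 5 → 1 → 2 → 4 → 8 → 7
It first returns after 6 in-shuffles.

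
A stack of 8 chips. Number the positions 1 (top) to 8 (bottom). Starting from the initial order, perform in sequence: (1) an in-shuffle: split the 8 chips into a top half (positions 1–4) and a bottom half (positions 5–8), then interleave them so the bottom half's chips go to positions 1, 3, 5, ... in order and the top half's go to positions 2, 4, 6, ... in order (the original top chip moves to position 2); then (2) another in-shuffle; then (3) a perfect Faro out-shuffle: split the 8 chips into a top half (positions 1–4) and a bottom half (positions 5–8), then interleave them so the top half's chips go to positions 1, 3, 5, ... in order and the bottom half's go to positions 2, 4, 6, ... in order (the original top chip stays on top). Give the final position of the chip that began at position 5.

3

Track the chip from position 5 forward through each operation:
  after op 1 (in-shuffle): 5 → 1
  after op 2 (in-shuffle): 1 → 2
  after op 3 (out-shuffle): 2 → 3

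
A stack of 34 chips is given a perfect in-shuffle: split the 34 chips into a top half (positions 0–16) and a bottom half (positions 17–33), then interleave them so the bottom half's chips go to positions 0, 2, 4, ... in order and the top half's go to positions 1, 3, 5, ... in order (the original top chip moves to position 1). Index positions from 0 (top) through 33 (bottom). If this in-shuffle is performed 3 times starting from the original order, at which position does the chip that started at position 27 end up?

Track the chip's position through each in-shuffle:
27 → 20 → 6 → 13

13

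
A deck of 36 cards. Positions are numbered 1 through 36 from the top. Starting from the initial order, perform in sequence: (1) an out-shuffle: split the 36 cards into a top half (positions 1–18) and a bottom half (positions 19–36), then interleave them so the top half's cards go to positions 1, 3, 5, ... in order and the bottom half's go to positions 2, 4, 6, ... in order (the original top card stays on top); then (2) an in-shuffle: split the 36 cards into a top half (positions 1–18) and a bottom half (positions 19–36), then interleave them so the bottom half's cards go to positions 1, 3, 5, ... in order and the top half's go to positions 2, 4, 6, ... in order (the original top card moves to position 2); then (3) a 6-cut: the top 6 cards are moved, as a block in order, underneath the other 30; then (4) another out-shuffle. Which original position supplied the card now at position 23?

Undo the operations in reverse order, starting from position 23:
  undo op 4 (out-shuffle, from top half): 23 ← 12
  undo op 3 (cut 6): 12 ← 18
  undo op 2 (in-shuffle, from top half): 18 ← 9
  undo op 1 (out-shuffle, from top half): 9 ← 5
So the card at position 23 came from original position 5.

5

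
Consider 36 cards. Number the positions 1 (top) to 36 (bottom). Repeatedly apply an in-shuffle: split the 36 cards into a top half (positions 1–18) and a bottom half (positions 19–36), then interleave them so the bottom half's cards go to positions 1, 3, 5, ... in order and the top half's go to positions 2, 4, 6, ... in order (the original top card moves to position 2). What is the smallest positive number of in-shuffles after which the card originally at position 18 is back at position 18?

Follow position 18 under repeated in-shuffles:
18 → 36 → 35 → 33 → 29 → 21 → 5 → 10 → ... → 18 (length 36)
It first returns after 36 in-shuffles.

36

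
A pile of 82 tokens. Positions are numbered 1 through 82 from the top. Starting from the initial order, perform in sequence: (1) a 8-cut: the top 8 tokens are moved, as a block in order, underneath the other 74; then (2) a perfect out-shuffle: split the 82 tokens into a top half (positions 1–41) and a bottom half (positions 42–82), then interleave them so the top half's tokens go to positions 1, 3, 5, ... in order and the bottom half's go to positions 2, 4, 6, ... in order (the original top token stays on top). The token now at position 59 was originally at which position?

Undo the operations in reverse order, starting from position 59:
  undo op 2 (out-shuffle, from top half): 59 ← 30
  undo op 1 (cut 8): 30 ← 38
So the token at position 59 came from original position 38.

38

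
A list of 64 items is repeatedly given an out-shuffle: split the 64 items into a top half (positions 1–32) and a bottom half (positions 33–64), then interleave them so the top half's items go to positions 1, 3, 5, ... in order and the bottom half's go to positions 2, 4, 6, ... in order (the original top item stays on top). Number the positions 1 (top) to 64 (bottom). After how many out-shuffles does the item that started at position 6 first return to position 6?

6

Follow position 6 under repeated out-shuffles:
6 → 11 → 21 → 41 → 18 → 35 → 6
It first returns after 6 out-shuffles.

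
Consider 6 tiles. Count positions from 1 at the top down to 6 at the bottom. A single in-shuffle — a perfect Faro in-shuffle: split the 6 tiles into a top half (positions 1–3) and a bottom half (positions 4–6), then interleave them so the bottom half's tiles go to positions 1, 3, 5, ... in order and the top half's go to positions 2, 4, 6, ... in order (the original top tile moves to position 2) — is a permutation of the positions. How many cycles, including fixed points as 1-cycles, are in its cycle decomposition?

2

Trace each unvisited position around until it returns:
(1 2 4) (3 6 5)
2 cycles in total.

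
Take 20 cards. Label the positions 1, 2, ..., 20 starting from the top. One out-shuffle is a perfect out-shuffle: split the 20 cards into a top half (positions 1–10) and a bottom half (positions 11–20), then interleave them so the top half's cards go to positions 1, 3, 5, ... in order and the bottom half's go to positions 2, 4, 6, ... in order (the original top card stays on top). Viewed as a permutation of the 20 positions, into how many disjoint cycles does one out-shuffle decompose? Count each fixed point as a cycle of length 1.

3

Trace each unvisited position around until it returns:
(1) (2 3 5 9 17 14 ... len 18) (20)
3 cycles in total.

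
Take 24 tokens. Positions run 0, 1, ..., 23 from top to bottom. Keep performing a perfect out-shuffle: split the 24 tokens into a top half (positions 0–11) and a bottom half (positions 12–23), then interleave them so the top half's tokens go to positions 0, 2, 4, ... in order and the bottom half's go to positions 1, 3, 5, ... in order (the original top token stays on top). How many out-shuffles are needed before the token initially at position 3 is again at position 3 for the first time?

Follow position 3 under repeated out-shuffles:
3 → 6 → 12 → 1 → 2 → 4 → 8 → 16 → 9 → 18 → 13 → 3
It first returns after 11 out-shuffles.

11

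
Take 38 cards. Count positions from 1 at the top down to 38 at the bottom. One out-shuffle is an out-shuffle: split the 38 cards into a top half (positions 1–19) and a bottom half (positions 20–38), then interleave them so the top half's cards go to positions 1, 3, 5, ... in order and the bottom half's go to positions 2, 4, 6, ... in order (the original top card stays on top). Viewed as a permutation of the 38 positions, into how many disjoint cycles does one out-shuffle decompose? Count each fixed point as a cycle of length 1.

3

Trace each unvisited position around until it returns:
(1) (2 3 5 9 17 33 ... len 36) (38)
3 cycles in total.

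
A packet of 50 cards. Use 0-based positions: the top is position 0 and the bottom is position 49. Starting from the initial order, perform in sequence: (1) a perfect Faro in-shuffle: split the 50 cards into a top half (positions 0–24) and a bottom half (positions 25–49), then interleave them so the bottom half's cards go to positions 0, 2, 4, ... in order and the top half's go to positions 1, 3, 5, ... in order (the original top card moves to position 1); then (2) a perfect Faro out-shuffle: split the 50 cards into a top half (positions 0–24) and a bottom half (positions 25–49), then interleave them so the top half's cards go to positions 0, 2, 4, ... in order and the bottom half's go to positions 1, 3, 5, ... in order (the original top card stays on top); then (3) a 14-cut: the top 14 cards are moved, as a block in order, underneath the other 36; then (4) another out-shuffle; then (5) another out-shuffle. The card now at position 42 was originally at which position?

24

Undo the operations in reverse order, starting from position 42:
  undo op 5 (out-shuffle, from top half): 42 ← 21
  undo op 4 (out-shuffle, from bottom half): 21 ← 35
  undo op 3 (cut 14): 35 ← 49
  undo op 2 (out-shuffle, from bottom half): 49 ← 49
  undo op 1 (in-shuffle, from top half): 49 ← 24
So the card at position 42 came from original position 24.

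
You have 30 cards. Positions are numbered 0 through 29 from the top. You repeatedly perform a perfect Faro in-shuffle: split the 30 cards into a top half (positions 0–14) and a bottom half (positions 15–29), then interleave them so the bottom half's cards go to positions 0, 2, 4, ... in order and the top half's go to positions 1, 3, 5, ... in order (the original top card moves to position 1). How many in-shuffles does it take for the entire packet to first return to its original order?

5

The in-shuffle permutes the 30 positions with cycle lengths [5, 5, 5, 5, 5, 5].
Every card is home exactly when every cycle has completed a whole number of laps, i.e. after lcm(5) = 5 in-shuffles.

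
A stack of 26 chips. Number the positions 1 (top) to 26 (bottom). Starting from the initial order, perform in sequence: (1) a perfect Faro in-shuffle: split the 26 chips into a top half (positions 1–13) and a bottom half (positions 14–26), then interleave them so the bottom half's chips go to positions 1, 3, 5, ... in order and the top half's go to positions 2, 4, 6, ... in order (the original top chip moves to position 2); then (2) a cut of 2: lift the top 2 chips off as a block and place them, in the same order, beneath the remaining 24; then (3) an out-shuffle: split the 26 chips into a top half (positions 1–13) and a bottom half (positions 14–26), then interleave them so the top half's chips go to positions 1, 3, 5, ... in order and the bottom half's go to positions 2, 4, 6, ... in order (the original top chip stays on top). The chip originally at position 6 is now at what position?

19

Track the chip from position 6 forward through each operation:
  after op 1 (in-shuffle): 6 → 12
  after op 2 (cut 2): 12 → 10
  after op 3 (out-shuffle): 10 → 19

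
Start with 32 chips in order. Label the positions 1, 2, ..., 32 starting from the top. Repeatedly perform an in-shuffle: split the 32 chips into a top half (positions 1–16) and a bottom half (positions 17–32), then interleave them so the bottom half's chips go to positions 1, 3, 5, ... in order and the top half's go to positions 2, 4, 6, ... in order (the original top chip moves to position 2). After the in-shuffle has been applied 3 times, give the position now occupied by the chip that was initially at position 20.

28

Track the chip's position through each in-shuffle:
20 → 7 → 14 → 28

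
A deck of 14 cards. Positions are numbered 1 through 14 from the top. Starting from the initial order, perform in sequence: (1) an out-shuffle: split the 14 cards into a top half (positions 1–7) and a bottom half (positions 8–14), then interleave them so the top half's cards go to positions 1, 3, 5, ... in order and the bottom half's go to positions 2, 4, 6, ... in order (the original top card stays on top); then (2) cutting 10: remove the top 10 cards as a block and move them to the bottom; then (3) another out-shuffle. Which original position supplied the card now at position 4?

3

Undo the operations in reverse order, starting from position 4:
  undo op 3 (out-shuffle, from bottom half): 4 ← 9
  undo op 2 (cut 10): 9 ← 5
  undo op 1 (out-shuffle, from top half): 5 ← 3
So the card at position 4 came from original position 3.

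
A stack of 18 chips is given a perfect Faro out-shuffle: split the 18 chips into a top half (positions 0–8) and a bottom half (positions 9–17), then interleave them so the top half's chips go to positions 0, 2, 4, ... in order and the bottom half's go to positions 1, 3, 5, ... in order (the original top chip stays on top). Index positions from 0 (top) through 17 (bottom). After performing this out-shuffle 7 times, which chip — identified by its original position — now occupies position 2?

4

Work backwards from position 2, undoing one out-shuffle at a time:
2 ← 1 ← 9 ← 13 ← 15 ← 16 ← 8 ← 4
So the chip now at position 2 started at position 4.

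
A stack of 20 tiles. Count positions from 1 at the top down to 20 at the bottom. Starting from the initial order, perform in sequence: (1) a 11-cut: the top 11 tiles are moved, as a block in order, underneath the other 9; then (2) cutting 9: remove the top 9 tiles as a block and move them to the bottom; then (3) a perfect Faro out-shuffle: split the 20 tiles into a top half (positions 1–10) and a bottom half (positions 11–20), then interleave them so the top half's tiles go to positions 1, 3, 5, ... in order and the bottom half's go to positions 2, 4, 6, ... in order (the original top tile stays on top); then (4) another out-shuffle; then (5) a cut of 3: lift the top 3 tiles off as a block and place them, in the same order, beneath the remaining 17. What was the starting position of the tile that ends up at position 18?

Undo the operations in reverse order, starting from position 18:
  undo op 5 (cut 3): 18 ← 1
  undo op 4 (out-shuffle, from top half): 1 ← 1
  undo op 3 (out-shuffle, from top half): 1 ← 1
  undo op 2 (cut 9): 1 ← 10
  undo op 1 (cut 11): 10 ← 1
So the tile at position 18 came from original position 1.

1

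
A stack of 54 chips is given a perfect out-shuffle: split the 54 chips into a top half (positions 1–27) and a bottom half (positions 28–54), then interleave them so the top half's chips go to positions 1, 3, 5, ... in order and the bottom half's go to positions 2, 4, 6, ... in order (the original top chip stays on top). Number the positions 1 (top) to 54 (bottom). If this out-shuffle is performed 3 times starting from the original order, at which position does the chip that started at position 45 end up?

35

Track the chip's position through each out-shuffle:
45 → 36 → 18 → 35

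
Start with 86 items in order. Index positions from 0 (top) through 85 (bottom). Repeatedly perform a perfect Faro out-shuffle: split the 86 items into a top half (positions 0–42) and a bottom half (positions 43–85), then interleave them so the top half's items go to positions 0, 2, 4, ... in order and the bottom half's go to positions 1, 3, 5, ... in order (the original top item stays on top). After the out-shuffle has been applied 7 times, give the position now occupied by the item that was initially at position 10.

Track the item's position through each out-shuffle:
10 → 20 → 40 → 80 → 75 → 65 → 45 → 5

5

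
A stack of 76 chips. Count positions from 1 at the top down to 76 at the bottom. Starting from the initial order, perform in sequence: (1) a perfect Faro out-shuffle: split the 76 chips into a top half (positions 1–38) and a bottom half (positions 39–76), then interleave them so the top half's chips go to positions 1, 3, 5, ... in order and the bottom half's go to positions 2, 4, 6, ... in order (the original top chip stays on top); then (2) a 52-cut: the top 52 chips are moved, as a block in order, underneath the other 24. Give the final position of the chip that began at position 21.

Track the chip from position 21 forward through each operation:
  after op 1 (out-shuffle): 21 → 41
  after op 2 (cut 52): 41 → 65

65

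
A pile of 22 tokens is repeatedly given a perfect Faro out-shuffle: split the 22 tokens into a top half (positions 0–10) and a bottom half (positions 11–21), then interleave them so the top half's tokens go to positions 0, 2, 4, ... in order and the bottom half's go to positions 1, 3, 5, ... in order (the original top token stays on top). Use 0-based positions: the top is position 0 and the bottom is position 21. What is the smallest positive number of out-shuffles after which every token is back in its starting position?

6

The out-shuffle permutes the 22 positions with cycle lengths [1, 1, 2, 3, 3, 6, 6].
Every token is home exactly when every cycle has completed a whole number of laps, i.e. after lcm(1, 2, 3, 6) = 6 out-shuffles.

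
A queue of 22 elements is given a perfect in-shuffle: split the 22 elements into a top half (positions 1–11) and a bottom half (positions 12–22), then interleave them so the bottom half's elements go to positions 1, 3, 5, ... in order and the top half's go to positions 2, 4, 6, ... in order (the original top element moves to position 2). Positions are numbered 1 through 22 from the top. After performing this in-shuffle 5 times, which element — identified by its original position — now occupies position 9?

Work backwards from position 9, undoing one in-shuffle at a time:
9 ← 16 ← 8 ← 4 ← 2 ← 1
So the element now at position 9 started at position 1.

1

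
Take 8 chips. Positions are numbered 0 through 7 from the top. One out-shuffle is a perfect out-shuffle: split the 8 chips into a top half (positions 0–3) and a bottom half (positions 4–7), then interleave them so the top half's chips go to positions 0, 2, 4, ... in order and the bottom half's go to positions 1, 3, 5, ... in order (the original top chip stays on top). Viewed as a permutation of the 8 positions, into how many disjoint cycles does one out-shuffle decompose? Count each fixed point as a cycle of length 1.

Trace each unvisited position around until it returns:
(0) (1 2 4) (3 6 5) (7)
4 cycles in total.

4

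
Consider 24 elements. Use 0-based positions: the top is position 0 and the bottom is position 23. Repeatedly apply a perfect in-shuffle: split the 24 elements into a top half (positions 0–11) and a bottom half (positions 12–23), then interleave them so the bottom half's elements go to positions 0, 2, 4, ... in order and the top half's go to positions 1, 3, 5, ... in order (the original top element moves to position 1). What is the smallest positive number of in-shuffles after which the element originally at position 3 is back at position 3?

20

Follow position 3 under repeated in-shuffles:
3 → 7 → 15 → 6 → 13 → 2 → 5 → 11 → 23 → 22 → 20 → 16 → 8 → 17 → 10 → 21 → 18 → 12 → 0 → 1 → 3
It first returns after 20 in-shuffles.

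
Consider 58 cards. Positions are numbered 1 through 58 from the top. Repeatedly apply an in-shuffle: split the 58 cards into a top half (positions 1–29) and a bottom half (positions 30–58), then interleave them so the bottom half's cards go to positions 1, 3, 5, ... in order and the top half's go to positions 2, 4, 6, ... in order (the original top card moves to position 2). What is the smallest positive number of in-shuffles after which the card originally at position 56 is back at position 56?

58

Follow position 56 under repeated in-shuffles:
56 → 53 → 47 → 35 → 11 → 22 → 44 → 29 → ... → 56 (length 58)
It first returns after 58 in-shuffles.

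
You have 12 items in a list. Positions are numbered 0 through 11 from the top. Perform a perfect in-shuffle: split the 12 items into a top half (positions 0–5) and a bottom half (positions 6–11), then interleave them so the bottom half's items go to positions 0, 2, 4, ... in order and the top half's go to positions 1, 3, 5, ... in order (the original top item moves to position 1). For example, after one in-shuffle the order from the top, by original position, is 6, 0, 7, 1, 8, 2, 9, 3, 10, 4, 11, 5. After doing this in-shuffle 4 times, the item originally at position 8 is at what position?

Track the item's position through each in-shuffle:
8 → 4 → 9 → 6 → 0

0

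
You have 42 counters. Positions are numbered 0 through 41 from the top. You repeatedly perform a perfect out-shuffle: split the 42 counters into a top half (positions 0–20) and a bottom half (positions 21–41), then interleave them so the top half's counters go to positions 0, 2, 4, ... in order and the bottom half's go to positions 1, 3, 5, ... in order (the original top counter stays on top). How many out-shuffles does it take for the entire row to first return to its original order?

The out-shuffle permutes the 42 positions with cycle lengths [1, 1, 20, 20].
Every counter is home exactly when every cycle has completed a whole number of laps, i.e. after lcm(1, 20) = 20 out-shuffles.

20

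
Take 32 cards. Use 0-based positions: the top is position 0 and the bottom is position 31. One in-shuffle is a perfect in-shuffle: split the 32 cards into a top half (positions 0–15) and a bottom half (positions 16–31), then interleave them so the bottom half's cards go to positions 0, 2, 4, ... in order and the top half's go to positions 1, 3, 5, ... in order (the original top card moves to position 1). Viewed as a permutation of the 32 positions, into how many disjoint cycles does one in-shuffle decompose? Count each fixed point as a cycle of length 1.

4

Trace each unvisited position around until it returns:
(0 1 3 7 15 31 30 28 24 16) (2 5 11 23 14 29 26 20 8 17) (4 9 19 6 13 27 22 12 25 18) (10 21)
4 cycles in total.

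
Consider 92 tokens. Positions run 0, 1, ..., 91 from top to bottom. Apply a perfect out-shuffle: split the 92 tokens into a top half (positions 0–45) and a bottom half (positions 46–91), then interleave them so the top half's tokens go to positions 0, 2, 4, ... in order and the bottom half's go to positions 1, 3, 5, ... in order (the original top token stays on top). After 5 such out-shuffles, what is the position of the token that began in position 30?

50

Track the token's position through each out-shuffle:
30 → 60 → 29 → 58 → 25 → 50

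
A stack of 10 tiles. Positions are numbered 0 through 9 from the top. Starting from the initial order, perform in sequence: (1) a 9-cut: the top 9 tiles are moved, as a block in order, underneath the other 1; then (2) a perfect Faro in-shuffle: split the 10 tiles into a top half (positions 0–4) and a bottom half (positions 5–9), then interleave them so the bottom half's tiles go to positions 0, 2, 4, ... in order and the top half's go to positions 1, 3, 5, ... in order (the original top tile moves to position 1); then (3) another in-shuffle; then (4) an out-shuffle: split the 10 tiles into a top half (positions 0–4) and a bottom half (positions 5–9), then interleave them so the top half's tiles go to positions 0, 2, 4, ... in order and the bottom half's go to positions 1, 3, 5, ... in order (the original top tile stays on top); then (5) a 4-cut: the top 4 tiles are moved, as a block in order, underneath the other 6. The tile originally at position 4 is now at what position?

8

Track the tile from position 4 forward through each operation:
  after op 1 (cut 9): 4 → 5
  after op 2 (in-shuffle): 5 → 0
  after op 3 (in-shuffle): 0 → 1
  after op 4 (out-shuffle): 1 → 2
  after op 5 (cut 4): 2 → 8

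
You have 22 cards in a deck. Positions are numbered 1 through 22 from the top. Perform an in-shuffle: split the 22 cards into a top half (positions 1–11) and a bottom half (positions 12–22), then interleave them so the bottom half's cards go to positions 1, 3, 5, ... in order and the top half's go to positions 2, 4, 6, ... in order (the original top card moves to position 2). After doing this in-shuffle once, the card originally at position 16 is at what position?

Track the card's position through each in-shuffle:
16 → 9

9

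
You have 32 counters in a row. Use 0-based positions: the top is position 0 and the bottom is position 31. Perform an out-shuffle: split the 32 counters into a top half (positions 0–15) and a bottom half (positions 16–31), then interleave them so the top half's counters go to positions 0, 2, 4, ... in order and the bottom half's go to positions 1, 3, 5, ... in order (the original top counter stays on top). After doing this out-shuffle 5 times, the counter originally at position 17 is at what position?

Track the counter's position through each out-shuffle:
17 → 3 → 6 → 12 → 24 → 17

17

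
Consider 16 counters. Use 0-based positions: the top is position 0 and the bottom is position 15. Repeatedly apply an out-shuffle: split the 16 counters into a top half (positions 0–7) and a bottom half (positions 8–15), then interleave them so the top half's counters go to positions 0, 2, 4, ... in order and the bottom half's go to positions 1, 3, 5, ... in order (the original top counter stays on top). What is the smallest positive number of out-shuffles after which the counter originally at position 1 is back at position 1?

Follow position 1 under repeated out-shuffles:
1 → 2 → 4 → 8 → 1
It first returns after 4 out-shuffles.

4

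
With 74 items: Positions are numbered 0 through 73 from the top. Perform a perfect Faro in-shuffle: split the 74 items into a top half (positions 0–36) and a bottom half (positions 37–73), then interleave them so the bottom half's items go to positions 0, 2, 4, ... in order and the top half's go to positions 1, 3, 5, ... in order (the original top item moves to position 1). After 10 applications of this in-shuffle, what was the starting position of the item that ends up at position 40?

58

Work backwards from position 40, undoing one in-shuffle at a time:
40 ← 57 ← 28 ← 51 ← 25 ← 12 ← 43 ← 21 ← 10 ← 42 ← 58
So the item now at position 40 started at position 58.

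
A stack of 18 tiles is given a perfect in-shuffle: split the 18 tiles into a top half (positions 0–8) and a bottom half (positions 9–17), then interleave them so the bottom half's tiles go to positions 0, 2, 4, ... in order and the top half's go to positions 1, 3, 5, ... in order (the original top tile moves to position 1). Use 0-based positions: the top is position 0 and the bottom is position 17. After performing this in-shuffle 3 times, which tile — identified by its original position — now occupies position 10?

17

Work backwards from position 10, undoing one in-shuffle at a time:
10 ← 14 ← 16 ← 17
So the tile now at position 10 started at position 17.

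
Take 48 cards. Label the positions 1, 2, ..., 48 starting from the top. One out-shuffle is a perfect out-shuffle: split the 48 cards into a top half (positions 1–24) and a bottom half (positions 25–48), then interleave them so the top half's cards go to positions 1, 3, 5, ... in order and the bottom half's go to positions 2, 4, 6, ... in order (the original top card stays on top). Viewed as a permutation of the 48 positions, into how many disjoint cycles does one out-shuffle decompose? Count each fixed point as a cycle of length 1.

4

Trace each unvisited position around until it returns:
(1) (2 3 5 9 17 33 ... len 23) (6 11 21 41 34 20 ... len 23) (48)
4 cycles in total.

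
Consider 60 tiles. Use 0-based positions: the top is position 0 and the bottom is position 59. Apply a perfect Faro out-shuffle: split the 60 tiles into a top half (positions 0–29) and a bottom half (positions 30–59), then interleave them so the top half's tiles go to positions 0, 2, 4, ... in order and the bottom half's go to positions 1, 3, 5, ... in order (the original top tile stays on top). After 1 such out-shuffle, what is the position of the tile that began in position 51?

43

Track the tile's position through each out-shuffle:
51 → 43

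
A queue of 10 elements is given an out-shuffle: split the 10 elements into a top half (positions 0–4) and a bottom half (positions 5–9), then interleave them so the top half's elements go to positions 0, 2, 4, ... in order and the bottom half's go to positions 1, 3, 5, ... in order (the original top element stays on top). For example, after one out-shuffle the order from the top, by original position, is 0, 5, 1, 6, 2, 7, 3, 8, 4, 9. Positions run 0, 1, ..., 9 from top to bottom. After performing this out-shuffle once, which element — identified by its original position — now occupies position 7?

8

Work backwards from position 7, undoing one out-shuffle at a time:
7 ← 8
So the element now at position 7 started at position 8.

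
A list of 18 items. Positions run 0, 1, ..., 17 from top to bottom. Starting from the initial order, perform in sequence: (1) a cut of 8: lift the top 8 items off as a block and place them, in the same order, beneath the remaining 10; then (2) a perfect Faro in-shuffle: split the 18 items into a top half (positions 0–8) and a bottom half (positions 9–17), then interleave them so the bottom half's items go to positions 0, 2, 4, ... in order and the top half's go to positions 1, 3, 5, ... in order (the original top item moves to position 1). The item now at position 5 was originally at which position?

10

Undo the operations in reverse order, starting from position 5:
  undo op 2 (in-shuffle, from top half): 5 ← 2
  undo op 1 (cut 8): 2 ← 10
So the item at position 5 came from original position 10.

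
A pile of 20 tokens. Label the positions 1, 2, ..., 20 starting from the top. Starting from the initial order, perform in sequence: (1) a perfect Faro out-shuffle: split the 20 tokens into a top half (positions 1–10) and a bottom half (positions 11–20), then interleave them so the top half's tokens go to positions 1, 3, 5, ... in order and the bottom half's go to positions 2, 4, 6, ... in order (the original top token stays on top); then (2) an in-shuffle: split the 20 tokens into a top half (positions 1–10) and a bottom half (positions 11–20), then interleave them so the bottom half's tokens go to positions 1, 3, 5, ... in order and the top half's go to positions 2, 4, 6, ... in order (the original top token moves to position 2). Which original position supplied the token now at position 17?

Undo the operations in reverse order, starting from position 17:
  undo op 2 (in-shuffle, from bottom half): 17 ← 19
  undo op 1 (out-shuffle, from top half): 19 ← 10
So the token at position 17 came from original position 10.

10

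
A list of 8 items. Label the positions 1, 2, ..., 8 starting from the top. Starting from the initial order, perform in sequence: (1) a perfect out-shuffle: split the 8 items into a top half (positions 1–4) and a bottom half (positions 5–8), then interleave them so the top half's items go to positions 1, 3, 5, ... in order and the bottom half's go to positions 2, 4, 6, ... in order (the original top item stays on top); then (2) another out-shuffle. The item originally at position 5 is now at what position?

Track the item from position 5 forward through each operation:
  after op 1 (out-shuffle): 5 → 2
  after op 2 (out-shuffle): 2 → 3

3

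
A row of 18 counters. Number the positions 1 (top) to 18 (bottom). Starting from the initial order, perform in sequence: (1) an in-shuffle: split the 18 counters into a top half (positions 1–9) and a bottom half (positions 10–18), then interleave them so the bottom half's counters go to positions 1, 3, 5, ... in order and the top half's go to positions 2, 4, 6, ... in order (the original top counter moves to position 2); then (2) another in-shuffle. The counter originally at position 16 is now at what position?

7

Track the counter from position 16 forward through each operation:
  after op 1 (in-shuffle): 16 → 13
  after op 2 (in-shuffle): 13 → 7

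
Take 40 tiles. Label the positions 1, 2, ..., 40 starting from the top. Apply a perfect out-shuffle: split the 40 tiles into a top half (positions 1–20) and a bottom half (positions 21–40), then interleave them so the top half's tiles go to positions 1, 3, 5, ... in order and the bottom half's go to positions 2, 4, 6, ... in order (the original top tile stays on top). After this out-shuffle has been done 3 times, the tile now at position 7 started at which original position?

31

Work backwards from position 7, undoing one out-shuffle at a time:
7 ← 4 ← 22 ← 31
So the tile now at position 7 started at position 31.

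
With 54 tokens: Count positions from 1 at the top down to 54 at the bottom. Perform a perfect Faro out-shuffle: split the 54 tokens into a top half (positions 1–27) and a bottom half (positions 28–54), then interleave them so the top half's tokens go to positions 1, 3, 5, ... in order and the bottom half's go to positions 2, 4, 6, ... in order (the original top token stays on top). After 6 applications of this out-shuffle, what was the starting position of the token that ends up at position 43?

53

Work backwards from position 43, undoing one out-shuffle at a time:
43 ← 22 ← 38 ← 46 ← 50 ← 52 ← 53
So the token now at position 43 started at position 53.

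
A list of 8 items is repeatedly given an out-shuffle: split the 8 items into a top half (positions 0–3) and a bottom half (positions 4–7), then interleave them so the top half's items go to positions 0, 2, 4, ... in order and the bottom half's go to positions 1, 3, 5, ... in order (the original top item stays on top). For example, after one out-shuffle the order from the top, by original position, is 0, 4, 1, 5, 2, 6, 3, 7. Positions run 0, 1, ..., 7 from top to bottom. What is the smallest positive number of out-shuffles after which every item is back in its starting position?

The out-shuffle permutes the 8 positions with cycle lengths [1, 1, 3, 3].
Every item is home exactly when every cycle has completed a whole number of laps, i.e. after lcm(1, 3) = 3 out-shuffles.

3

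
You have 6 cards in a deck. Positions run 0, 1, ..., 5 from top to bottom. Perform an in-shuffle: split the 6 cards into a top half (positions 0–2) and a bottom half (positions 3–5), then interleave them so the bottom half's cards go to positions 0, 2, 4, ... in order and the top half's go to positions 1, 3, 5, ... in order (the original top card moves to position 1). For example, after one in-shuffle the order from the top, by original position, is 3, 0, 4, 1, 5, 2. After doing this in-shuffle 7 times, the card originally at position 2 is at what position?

5

Track the card's position through each in-shuffle:
2 → 5 → 4 → 2 → 5 → 4 → 2 → 5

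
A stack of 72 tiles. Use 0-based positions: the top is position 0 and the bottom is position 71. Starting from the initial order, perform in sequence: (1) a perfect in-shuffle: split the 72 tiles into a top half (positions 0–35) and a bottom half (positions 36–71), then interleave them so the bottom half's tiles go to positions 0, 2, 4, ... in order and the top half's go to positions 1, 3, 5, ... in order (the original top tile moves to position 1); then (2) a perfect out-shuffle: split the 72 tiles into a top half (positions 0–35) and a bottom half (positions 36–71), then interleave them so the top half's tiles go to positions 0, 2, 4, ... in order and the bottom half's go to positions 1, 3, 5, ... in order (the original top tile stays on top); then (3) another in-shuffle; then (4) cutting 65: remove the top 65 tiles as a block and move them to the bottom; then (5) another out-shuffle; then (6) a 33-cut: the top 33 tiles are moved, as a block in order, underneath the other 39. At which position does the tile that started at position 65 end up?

17

Track the tile from position 65 forward through each operation:
  after op 1 (in-shuffle): 65 → 58
  after op 2 (out-shuffle): 58 → 45
  after op 3 (in-shuffle): 45 → 18
  after op 4 (cut 65): 18 → 25
  after op 5 (out-shuffle): 25 → 50
  after op 6 (cut 33): 50 → 17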